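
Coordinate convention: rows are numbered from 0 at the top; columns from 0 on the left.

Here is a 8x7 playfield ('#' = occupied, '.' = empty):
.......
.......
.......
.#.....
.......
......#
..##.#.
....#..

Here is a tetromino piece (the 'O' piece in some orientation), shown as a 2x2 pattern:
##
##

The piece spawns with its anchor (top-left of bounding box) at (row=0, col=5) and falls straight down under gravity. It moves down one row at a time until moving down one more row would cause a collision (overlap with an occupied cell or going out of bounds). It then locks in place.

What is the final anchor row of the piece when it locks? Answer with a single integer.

Spawn at (row=0, col=5). Try each row:
  row 0: fits
  row 1: fits
  row 2: fits
  row 3: fits
  row 4: blocked -> lock at row 3

Answer: 3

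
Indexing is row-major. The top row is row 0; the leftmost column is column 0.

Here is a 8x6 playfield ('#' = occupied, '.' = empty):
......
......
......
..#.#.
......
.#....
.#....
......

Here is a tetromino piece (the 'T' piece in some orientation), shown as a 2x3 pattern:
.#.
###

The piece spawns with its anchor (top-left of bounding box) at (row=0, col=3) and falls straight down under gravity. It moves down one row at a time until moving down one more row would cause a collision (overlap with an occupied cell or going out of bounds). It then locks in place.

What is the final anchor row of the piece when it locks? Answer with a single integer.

Spawn at (row=0, col=3). Try each row:
  row 0: fits
  row 1: fits
  row 2: blocked -> lock at row 1

Answer: 1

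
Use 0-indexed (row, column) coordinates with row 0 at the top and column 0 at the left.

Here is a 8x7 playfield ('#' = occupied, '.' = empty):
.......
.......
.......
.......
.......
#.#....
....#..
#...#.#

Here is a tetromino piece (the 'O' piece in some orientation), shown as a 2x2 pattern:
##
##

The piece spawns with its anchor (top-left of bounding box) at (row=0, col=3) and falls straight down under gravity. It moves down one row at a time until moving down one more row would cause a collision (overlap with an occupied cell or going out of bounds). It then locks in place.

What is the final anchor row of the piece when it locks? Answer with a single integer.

Spawn at (row=0, col=3). Try each row:
  row 0: fits
  row 1: fits
  row 2: fits
  row 3: fits
  row 4: fits
  row 5: blocked -> lock at row 4

Answer: 4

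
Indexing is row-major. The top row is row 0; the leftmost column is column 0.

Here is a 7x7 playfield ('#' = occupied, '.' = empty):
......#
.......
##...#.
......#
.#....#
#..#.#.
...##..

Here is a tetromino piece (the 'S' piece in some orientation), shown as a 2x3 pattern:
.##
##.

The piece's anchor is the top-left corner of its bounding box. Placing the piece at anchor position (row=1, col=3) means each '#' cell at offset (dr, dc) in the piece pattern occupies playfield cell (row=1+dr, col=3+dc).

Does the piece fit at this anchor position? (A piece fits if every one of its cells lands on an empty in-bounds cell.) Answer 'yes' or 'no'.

Answer: yes

Derivation:
Check each piece cell at anchor (1, 3):
  offset (0,1) -> (1,4): empty -> OK
  offset (0,2) -> (1,5): empty -> OK
  offset (1,0) -> (2,3): empty -> OK
  offset (1,1) -> (2,4): empty -> OK
All cells valid: yes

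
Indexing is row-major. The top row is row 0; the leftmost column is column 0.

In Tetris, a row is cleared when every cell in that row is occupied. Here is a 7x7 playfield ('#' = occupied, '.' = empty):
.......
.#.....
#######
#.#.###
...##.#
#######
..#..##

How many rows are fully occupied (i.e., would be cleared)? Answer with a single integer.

Check each row:
  row 0: 7 empty cells -> not full
  row 1: 6 empty cells -> not full
  row 2: 0 empty cells -> FULL (clear)
  row 3: 2 empty cells -> not full
  row 4: 4 empty cells -> not full
  row 5: 0 empty cells -> FULL (clear)
  row 6: 4 empty cells -> not full
Total rows cleared: 2

Answer: 2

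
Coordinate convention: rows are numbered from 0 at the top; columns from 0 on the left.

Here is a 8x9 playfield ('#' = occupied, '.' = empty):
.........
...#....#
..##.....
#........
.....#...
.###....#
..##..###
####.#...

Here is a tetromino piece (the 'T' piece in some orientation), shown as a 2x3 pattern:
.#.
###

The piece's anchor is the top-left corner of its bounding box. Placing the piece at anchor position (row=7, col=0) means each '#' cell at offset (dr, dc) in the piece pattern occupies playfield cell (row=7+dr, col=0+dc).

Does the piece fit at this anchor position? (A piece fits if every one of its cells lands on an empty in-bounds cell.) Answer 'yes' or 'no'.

Answer: no

Derivation:
Check each piece cell at anchor (7, 0):
  offset (0,1) -> (7,1): occupied ('#') -> FAIL
  offset (1,0) -> (8,0): out of bounds -> FAIL
  offset (1,1) -> (8,1): out of bounds -> FAIL
  offset (1,2) -> (8,2): out of bounds -> FAIL
All cells valid: no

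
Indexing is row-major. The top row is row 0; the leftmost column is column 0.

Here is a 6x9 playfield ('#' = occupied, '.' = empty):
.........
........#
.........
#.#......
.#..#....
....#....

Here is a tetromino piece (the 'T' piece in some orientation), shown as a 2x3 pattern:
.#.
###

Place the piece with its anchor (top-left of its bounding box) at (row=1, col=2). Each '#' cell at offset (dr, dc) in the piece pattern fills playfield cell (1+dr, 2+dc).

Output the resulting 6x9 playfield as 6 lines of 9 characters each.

Fill (1+0,2+1) = (1,3)
Fill (1+1,2+0) = (2,2)
Fill (1+1,2+1) = (2,3)
Fill (1+1,2+2) = (2,4)

Answer: .........
...#....#
..###....
#.#......
.#..#....
....#....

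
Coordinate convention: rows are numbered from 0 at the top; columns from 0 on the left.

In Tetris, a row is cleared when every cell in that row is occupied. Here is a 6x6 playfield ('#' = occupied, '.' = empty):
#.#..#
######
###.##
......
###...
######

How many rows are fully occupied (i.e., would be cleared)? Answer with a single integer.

Check each row:
  row 0: 3 empty cells -> not full
  row 1: 0 empty cells -> FULL (clear)
  row 2: 1 empty cell -> not full
  row 3: 6 empty cells -> not full
  row 4: 3 empty cells -> not full
  row 5: 0 empty cells -> FULL (clear)
Total rows cleared: 2

Answer: 2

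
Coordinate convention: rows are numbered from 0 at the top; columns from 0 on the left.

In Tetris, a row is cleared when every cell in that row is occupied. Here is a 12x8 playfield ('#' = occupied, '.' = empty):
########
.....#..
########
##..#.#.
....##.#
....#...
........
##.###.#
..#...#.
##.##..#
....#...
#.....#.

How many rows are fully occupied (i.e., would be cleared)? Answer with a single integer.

Check each row:
  row 0: 0 empty cells -> FULL (clear)
  row 1: 7 empty cells -> not full
  row 2: 0 empty cells -> FULL (clear)
  row 3: 4 empty cells -> not full
  row 4: 5 empty cells -> not full
  row 5: 7 empty cells -> not full
  row 6: 8 empty cells -> not full
  row 7: 2 empty cells -> not full
  row 8: 6 empty cells -> not full
  row 9: 3 empty cells -> not full
  row 10: 7 empty cells -> not full
  row 11: 6 empty cells -> not full
Total rows cleared: 2

Answer: 2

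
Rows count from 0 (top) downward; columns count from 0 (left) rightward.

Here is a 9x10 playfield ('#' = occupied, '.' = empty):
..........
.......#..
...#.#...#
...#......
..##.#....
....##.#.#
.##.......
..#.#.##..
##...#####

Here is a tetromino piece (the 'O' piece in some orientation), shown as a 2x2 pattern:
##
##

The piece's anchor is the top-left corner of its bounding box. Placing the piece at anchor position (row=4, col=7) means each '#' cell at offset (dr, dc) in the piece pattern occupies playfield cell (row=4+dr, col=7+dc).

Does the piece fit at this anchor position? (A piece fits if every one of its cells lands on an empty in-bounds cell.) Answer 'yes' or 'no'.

Check each piece cell at anchor (4, 7):
  offset (0,0) -> (4,7): empty -> OK
  offset (0,1) -> (4,8): empty -> OK
  offset (1,0) -> (5,7): occupied ('#') -> FAIL
  offset (1,1) -> (5,8): empty -> OK
All cells valid: no

Answer: no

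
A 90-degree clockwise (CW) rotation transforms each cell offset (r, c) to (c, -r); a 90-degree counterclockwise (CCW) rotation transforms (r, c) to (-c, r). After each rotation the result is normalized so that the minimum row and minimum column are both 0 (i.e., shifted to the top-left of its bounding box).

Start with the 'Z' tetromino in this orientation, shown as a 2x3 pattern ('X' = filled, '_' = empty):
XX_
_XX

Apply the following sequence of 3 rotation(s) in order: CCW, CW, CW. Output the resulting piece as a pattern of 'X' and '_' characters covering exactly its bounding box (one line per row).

Answer: _X
XX
X_

Derivation:
Start:
XX_
_XX
After rotation 1 (CCW):
_X
XX
X_
After rotation 2 (CW):
XX_
_XX
After rotation 3 (CW):
_X
XX
X_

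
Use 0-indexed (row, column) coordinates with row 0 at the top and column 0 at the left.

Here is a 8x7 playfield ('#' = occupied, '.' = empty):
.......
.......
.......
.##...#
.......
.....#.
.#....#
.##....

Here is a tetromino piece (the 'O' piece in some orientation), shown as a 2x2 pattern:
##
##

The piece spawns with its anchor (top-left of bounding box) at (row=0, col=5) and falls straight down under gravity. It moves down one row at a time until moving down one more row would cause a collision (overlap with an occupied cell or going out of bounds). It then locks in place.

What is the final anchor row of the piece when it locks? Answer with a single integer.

Spawn at (row=0, col=5). Try each row:
  row 0: fits
  row 1: fits
  row 2: blocked -> lock at row 1

Answer: 1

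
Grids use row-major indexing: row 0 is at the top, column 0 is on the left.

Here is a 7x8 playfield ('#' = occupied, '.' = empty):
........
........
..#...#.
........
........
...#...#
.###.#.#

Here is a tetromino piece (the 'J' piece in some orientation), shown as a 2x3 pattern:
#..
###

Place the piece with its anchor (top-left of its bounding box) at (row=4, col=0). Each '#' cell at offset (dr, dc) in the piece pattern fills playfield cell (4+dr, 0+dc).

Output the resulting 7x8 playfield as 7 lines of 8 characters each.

Fill (4+0,0+0) = (4,0)
Fill (4+1,0+0) = (5,0)
Fill (4+1,0+1) = (5,1)
Fill (4+1,0+2) = (5,2)

Answer: ........
........
..#...#.
........
#.......
####...#
.###.#.#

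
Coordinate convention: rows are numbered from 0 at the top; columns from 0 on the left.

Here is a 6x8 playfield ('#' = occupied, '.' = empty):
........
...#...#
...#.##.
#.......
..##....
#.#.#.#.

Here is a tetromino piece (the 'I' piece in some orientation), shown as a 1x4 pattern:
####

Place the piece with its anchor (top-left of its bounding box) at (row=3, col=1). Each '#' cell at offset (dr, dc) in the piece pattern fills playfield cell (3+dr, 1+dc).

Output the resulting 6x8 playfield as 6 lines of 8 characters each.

Answer: ........
...#...#
...#.##.
#####...
..##....
#.#.#.#.

Derivation:
Fill (3+0,1+0) = (3,1)
Fill (3+0,1+1) = (3,2)
Fill (3+0,1+2) = (3,3)
Fill (3+0,1+3) = (3,4)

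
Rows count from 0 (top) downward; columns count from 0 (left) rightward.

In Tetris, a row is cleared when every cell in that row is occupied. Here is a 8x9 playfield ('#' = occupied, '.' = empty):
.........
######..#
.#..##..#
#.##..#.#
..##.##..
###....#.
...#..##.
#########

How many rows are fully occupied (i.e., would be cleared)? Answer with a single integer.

Answer: 1

Derivation:
Check each row:
  row 0: 9 empty cells -> not full
  row 1: 2 empty cells -> not full
  row 2: 5 empty cells -> not full
  row 3: 4 empty cells -> not full
  row 4: 5 empty cells -> not full
  row 5: 5 empty cells -> not full
  row 6: 6 empty cells -> not full
  row 7: 0 empty cells -> FULL (clear)
Total rows cleared: 1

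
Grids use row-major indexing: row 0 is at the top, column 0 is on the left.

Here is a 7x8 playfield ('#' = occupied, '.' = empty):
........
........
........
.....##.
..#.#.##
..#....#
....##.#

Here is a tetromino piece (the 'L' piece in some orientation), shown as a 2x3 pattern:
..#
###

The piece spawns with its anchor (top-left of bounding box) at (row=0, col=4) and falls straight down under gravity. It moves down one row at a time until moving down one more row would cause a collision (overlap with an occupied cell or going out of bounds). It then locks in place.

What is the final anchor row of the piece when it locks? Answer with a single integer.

Spawn at (row=0, col=4). Try each row:
  row 0: fits
  row 1: fits
  row 2: blocked -> lock at row 1

Answer: 1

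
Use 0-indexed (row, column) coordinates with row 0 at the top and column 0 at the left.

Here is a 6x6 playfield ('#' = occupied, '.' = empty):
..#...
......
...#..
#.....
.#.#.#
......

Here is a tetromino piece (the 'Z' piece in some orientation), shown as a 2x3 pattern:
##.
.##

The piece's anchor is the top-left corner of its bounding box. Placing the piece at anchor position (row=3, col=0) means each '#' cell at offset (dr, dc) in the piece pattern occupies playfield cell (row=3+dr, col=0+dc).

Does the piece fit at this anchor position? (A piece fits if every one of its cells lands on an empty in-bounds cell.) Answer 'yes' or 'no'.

Check each piece cell at anchor (3, 0):
  offset (0,0) -> (3,0): occupied ('#') -> FAIL
  offset (0,1) -> (3,1): empty -> OK
  offset (1,1) -> (4,1): occupied ('#') -> FAIL
  offset (1,2) -> (4,2): empty -> OK
All cells valid: no

Answer: no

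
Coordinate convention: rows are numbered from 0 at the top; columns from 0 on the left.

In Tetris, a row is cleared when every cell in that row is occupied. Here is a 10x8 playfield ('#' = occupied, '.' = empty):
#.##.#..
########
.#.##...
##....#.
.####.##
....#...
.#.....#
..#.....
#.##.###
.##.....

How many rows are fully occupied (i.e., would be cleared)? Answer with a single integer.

Check each row:
  row 0: 4 empty cells -> not full
  row 1: 0 empty cells -> FULL (clear)
  row 2: 5 empty cells -> not full
  row 3: 5 empty cells -> not full
  row 4: 2 empty cells -> not full
  row 5: 7 empty cells -> not full
  row 6: 6 empty cells -> not full
  row 7: 7 empty cells -> not full
  row 8: 2 empty cells -> not full
  row 9: 6 empty cells -> not full
Total rows cleared: 1

Answer: 1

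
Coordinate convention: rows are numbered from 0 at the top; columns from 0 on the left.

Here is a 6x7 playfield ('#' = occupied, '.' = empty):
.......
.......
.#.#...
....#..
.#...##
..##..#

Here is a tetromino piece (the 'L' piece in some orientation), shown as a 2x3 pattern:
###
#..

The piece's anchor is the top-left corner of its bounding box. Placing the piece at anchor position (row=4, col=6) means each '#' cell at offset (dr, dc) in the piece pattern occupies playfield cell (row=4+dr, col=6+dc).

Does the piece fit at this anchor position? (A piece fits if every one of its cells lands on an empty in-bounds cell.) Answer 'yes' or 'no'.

Answer: no

Derivation:
Check each piece cell at anchor (4, 6):
  offset (0,0) -> (4,6): occupied ('#') -> FAIL
  offset (0,1) -> (4,7): out of bounds -> FAIL
  offset (0,2) -> (4,8): out of bounds -> FAIL
  offset (1,0) -> (5,6): occupied ('#') -> FAIL
All cells valid: no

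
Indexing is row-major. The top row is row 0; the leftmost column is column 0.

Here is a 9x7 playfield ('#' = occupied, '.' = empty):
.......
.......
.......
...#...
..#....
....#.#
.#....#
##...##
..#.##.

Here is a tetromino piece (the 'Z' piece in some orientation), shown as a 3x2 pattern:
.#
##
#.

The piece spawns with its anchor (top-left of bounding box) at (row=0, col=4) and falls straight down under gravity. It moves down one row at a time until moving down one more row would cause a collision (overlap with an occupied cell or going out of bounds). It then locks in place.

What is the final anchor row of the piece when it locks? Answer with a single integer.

Answer: 2

Derivation:
Spawn at (row=0, col=4). Try each row:
  row 0: fits
  row 1: fits
  row 2: fits
  row 3: blocked -> lock at row 2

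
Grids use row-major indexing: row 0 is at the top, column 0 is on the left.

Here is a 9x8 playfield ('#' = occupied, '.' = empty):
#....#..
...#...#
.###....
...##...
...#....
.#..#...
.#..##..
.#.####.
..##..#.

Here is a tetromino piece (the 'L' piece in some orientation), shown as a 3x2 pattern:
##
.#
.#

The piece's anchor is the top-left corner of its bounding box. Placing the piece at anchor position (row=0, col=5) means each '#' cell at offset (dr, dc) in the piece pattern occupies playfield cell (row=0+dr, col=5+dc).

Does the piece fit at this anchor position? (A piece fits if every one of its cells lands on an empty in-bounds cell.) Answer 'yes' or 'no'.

Answer: no

Derivation:
Check each piece cell at anchor (0, 5):
  offset (0,0) -> (0,5): occupied ('#') -> FAIL
  offset (0,1) -> (0,6): empty -> OK
  offset (1,1) -> (1,6): empty -> OK
  offset (2,1) -> (2,6): empty -> OK
All cells valid: no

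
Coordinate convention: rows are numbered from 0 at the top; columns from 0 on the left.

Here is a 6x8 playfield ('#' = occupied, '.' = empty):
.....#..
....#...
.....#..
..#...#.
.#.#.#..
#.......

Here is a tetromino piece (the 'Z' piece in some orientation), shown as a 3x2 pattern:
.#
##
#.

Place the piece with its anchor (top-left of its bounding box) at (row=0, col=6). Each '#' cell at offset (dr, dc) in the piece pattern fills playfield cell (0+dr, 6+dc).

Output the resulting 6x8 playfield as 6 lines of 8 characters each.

Fill (0+0,6+1) = (0,7)
Fill (0+1,6+0) = (1,6)
Fill (0+1,6+1) = (1,7)
Fill (0+2,6+0) = (2,6)

Answer: .....#.#
....#.##
.....##.
..#...#.
.#.#.#..
#.......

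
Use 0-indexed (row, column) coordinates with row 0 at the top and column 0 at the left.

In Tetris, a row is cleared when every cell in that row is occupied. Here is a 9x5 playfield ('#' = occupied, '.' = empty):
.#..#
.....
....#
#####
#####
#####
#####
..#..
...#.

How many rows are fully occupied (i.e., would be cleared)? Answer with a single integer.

Answer: 4

Derivation:
Check each row:
  row 0: 3 empty cells -> not full
  row 1: 5 empty cells -> not full
  row 2: 4 empty cells -> not full
  row 3: 0 empty cells -> FULL (clear)
  row 4: 0 empty cells -> FULL (clear)
  row 5: 0 empty cells -> FULL (clear)
  row 6: 0 empty cells -> FULL (clear)
  row 7: 4 empty cells -> not full
  row 8: 4 empty cells -> not full
Total rows cleared: 4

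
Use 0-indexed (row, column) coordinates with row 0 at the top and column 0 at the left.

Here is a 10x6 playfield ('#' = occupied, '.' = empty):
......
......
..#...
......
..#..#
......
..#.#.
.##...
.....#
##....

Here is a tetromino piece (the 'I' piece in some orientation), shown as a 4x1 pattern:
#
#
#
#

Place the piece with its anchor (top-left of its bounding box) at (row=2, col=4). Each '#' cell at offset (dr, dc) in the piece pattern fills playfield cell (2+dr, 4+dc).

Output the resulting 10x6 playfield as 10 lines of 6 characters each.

Fill (2+0,4+0) = (2,4)
Fill (2+1,4+0) = (3,4)
Fill (2+2,4+0) = (4,4)
Fill (2+3,4+0) = (5,4)

Answer: ......
......
..#.#.
....#.
..#.##
....#.
..#.#.
.##...
.....#
##....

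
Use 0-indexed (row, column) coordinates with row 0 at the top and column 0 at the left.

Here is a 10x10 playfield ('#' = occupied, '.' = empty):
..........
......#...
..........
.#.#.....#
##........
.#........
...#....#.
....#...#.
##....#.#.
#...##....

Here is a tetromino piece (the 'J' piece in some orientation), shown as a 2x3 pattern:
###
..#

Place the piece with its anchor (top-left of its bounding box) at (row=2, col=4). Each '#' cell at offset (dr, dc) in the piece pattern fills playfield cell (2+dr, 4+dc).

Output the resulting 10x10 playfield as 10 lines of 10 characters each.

Fill (2+0,4+0) = (2,4)
Fill (2+0,4+1) = (2,5)
Fill (2+0,4+2) = (2,6)
Fill (2+1,4+2) = (3,6)

Answer: ..........
......#...
....###...
.#.#..#..#
##........
.#........
...#....#.
....#...#.
##....#.#.
#...##....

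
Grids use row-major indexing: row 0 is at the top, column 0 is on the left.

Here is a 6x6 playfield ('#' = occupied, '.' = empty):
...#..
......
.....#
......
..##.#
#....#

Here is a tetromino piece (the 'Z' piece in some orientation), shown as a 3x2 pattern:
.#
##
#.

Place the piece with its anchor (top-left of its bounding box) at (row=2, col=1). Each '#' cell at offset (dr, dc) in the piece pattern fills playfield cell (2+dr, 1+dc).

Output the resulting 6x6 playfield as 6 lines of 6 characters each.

Fill (2+0,1+1) = (2,2)
Fill (2+1,1+0) = (3,1)
Fill (2+1,1+1) = (3,2)
Fill (2+2,1+0) = (4,1)

Answer: ...#..
......
..#..#
.##...
.###.#
#....#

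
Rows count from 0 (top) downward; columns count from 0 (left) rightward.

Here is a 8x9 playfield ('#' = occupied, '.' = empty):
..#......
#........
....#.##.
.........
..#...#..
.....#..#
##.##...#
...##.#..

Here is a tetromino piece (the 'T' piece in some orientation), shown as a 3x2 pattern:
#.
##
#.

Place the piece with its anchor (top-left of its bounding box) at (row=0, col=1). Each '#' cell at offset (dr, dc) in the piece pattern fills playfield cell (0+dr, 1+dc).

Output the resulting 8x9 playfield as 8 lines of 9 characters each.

Fill (0+0,1+0) = (0,1)
Fill (0+1,1+0) = (1,1)
Fill (0+1,1+1) = (1,2)
Fill (0+2,1+0) = (2,1)

Answer: .##......
###......
.#..#.##.
.........
..#...#..
.....#..#
##.##...#
...##.#..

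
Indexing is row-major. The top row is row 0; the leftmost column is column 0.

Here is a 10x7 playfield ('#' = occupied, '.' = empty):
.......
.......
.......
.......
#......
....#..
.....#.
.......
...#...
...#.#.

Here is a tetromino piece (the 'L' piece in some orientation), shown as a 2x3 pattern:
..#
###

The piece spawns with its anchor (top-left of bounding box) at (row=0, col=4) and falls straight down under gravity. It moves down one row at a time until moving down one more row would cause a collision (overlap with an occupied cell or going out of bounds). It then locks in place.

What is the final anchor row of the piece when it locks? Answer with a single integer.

Spawn at (row=0, col=4). Try each row:
  row 0: fits
  row 1: fits
  row 2: fits
  row 3: fits
  row 4: blocked -> lock at row 3

Answer: 3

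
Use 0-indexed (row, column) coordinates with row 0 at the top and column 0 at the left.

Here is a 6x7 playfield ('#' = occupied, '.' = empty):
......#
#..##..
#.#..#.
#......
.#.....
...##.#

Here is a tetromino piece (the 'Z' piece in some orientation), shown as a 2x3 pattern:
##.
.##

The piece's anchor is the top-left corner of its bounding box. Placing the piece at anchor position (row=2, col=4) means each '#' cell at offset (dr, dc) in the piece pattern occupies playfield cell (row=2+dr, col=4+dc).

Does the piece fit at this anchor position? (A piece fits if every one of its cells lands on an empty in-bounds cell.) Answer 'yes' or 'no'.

Check each piece cell at anchor (2, 4):
  offset (0,0) -> (2,4): empty -> OK
  offset (0,1) -> (2,5): occupied ('#') -> FAIL
  offset (1,1) -> (3,5): empty -> OK
  offset (1,2) -> (3,6): empty -> OK
All cells valid: no

Answer: no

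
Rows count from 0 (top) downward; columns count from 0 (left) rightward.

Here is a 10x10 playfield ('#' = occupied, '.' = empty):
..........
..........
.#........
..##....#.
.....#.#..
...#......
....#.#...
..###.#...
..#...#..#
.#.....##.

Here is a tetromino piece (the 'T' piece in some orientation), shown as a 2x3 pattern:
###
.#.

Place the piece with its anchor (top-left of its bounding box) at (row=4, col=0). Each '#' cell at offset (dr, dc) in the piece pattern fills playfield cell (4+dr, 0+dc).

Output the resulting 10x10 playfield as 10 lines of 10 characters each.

Answer: ..........
..........
.#........
..##....#.
###..#.#..
.#.#......
....#.#...
..###.#...
..#...#..#
.#.....##.

Derivation:
Fill (4+0,0+0) = (4,0)
Fill (4+0,0+1) = (4,1)
Fill (4+0,0+2) = (4,2)
Fill (4+1,0+1) = (5,1)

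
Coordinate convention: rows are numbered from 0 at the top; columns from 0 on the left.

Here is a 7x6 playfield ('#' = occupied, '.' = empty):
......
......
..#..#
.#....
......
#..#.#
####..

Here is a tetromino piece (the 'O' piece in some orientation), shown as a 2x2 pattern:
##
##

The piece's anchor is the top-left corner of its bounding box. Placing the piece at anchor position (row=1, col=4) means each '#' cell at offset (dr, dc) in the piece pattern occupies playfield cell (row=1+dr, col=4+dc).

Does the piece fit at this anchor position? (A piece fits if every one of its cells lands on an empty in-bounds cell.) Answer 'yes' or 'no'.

Check each piece cell at anchor (1, 4):
  offset (0,0) -> (1,4): empty -> OK
  offset (0,1) -> (1,5): empty -> OK
  offset (1,0) -> (2,4): empty -> OK
  offset (1,1) -> (2,5): occupied ('#') -> FAIL
All cells valid: no

Answer: no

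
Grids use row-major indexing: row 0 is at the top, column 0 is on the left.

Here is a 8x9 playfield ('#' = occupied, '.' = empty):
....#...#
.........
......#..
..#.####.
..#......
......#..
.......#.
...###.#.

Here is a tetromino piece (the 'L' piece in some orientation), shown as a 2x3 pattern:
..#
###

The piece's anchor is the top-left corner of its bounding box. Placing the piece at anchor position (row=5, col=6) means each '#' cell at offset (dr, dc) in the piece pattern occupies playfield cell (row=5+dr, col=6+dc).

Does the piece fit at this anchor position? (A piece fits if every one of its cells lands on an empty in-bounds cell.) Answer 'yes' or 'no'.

Answer: no

Derivation:
Check each piece cell at anchor (5, 6):
  offset (0,2) -> (5,8): empty -> OK
  offset (1,0) -> (6,6): empty -> OK
  offset (1,1) -> (6,7): occupied ('#') -> FAIL
  offset (1,2) -> (6,8): empty -> OK
All cells valid: no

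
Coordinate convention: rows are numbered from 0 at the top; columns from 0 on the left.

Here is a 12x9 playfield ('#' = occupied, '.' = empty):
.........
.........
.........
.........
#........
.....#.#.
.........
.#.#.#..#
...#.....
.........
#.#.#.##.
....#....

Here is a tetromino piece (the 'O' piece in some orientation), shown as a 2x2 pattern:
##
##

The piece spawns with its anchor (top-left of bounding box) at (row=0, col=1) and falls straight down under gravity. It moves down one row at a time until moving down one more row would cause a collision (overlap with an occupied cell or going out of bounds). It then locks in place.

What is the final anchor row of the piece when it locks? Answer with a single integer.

Answer: 5

Derivation:
Spawn at (row=0, col=1). Try each row:
  row 0: fits
  row 1: fits
  row 2: fits
  row 3: fits
  row 4: fits
  row 5: fits
  row 6: blocked -> lock at row 5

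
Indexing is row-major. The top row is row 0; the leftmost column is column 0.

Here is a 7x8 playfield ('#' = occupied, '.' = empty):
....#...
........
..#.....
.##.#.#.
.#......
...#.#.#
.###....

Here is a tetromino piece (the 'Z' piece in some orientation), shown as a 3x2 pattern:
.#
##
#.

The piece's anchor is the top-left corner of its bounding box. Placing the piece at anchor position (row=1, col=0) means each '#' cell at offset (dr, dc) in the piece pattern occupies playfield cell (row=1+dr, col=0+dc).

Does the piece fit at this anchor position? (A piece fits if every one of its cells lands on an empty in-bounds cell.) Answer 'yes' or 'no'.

Check each piece cell at anchor (1, 0):
  offset (0,1) -> (1,1): empty -> OK
  offset (1,0) -> (2,0): empty -> OK
  offset (1,1) -> (2,1): empty -> OK
  offset (2,0) -> (3,0): empty -> OK
All cells valid: yes

Answer: yes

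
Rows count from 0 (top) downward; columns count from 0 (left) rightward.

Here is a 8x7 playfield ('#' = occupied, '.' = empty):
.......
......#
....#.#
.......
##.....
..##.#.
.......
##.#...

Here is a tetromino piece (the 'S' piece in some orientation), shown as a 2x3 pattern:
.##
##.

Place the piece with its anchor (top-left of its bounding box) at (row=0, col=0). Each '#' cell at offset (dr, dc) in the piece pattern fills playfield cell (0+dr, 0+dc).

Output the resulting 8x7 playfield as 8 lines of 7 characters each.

Fill (0+0,0+1) = (0,1)
Fill (0+0,0+2) = (0,2)
Fill (0+1,0+0) = (1,0)
Fill (0+1,0+1) = (1,1)

Answer: .##....
##....#
....#.#
.......
##.....
..##.#.
.......
##.#...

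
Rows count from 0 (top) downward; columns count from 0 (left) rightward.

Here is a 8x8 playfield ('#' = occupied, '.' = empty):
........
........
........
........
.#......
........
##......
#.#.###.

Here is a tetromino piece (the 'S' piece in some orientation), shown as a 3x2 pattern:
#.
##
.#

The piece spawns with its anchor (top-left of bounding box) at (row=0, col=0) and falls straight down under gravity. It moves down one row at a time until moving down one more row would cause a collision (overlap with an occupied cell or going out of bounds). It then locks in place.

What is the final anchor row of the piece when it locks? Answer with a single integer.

Spawn at (row=0, col=0). Try each row:
  row 0: fits
  row 1: fits
  row 2: blocked -> lock at row 1

Answer: 1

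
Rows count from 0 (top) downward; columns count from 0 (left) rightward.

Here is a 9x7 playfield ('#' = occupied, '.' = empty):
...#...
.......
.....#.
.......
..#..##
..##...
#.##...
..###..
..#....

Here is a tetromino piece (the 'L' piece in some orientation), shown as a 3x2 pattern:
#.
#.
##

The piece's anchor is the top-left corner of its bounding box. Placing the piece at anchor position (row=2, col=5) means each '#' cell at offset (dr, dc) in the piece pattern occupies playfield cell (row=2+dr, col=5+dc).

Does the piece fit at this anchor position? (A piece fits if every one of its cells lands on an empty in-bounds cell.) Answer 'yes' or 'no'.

Answer: no

Derivation:
Check each piece cell at anchor (2, 5):
  offset (0,0) -> (2,5): occupied ('#') -> FAIL
  offset (1,0) -> (3,5): empty -> OK
  offset (2,0) -> (4,5): occupied ('#') -> FAIL
  offset (2,1) -> (4,6): occupied ('#') -> FAIL
All cells valid: no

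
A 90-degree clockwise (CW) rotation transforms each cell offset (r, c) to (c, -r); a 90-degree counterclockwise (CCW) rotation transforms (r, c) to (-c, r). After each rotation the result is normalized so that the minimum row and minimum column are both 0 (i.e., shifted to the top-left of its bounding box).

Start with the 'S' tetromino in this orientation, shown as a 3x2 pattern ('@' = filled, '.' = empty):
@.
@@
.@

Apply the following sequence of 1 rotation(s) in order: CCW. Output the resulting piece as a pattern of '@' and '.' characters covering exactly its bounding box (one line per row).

Start:
@.
@@
.@
After rotation 1 (CCW):
.@@
@@.

Answer: .@@
@@.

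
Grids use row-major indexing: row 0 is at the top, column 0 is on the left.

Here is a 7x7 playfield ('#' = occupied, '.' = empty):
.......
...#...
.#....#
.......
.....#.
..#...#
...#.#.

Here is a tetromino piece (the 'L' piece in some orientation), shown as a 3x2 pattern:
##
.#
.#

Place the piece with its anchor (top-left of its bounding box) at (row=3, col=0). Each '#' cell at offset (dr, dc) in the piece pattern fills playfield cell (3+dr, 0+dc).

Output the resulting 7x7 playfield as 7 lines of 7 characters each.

Fill (3+0,0+0) = (3,0)
Fill (3+0,0+1) = (3,1)
Fill (3+1,0+1) = (4,1)
Fill (3+2,0+1) = (5,1)

Answer: .......
...#...
.#....#
##.....
.#...#.
.##...#
...#.#.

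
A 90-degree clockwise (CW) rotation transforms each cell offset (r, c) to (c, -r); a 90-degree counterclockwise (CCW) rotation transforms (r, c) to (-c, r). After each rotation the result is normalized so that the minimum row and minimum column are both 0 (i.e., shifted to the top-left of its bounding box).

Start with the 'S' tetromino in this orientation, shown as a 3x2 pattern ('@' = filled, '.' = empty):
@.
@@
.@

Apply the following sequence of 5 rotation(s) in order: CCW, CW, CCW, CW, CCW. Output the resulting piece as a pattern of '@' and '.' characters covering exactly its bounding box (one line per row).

Answer: .@@
@@.

Derivation:
Start:
@.
@@
.@
After rotation 1 (CCW):
.@@
@@.
After rotation 2 (CW):
@.
@@
.@
After rotation 3 (CCW):
.@@
@@.
After rotation 4 (CW):
@.
@@
.@
After rotation 5 (CCW):
.@@
@@.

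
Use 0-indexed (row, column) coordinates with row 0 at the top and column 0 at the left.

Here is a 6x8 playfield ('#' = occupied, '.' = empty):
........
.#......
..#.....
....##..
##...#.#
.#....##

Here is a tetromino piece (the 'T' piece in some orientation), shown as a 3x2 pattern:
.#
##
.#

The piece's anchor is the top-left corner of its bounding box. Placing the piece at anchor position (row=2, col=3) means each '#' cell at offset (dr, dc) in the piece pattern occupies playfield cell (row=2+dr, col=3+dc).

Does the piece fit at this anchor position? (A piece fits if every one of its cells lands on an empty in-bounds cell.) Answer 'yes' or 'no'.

Answer: no

Derivation:
Check each piece cell at anchor (2, 3):
  offset (0,1) -> (2,4): empty -> OK
  offset (1,0) -> (3,3): empty -> OK
  offset (1,1) -> (3,4): occupied ('#') -> FAIL
  offset (2,1) -> (4,4): empty -> OK
All cells valid: no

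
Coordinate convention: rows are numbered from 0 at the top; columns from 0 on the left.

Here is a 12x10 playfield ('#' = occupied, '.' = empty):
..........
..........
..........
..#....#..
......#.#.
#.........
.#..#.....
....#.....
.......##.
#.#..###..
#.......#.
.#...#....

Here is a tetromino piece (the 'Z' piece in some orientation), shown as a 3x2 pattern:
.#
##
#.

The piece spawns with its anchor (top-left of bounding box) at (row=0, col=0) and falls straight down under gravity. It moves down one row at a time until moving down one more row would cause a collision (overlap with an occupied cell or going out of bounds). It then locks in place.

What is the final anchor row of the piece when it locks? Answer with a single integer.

Answer: 2

Derivation:
Spawn at (row=0, col=0). Try each row:
  row 0: fits
  row 1: fits
  row 2: fits
  row 3: blocked -> lock at row 2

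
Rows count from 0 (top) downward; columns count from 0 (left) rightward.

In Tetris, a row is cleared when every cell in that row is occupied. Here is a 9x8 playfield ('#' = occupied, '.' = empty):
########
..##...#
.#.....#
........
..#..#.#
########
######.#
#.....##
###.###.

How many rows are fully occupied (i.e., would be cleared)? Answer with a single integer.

Check each row:
  row 0: 0 empty cells -> FULL (clear)
  row 1: 5 empty cells -> not full
  row 2: 6 empty cells -> not full
  row 3: 8 empty cells -> not full
  row 4: 5 empty cells -> not full
  row 5: 0 empty cells -> FULL (clear)
  row 6: 1 empty cell -> not full
  row 7: 5 empty cells -> not full
  row 8: 2 empty cells -> not full
Total rows cleared: 2

Answer: 2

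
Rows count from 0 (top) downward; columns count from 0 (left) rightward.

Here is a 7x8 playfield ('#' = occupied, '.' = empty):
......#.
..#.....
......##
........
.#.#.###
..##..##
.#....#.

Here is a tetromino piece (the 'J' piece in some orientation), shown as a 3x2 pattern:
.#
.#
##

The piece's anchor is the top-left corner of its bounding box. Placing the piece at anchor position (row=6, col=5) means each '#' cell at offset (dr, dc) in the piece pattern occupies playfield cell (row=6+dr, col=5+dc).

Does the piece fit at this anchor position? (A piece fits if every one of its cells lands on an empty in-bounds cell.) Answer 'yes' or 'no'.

Answer: no

Derivation:
Check each piece cell at anchor (6, 5):
  offset (0,1) -> (6,6): occupied ('#') -> FAIL
  offset (1,1) -> (7,6): out of bounds -> FAIL
  offset (2,0) -> (8,5): out of bounds -> FAIL
  offset (2,1) -> (8,6): out of bounds -> FAIL
All cells valid: no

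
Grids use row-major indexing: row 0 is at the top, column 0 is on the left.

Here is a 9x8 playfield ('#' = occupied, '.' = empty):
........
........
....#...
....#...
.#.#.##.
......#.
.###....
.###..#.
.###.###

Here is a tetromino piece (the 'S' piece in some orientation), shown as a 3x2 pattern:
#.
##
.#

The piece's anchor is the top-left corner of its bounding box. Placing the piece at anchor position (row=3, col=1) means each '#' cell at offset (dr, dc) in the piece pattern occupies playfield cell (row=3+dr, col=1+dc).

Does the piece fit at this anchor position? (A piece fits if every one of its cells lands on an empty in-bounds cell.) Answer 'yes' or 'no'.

Answer: no

Derivation:
Check each piece cell at anchor (3, 1):
  offset (0,0) -> (3,1): empty -> OK
  offset (1,0) -> (4,1): occupied ('#') -> FAIL
  offset (1,1) -> (4,2): empty -> OK
  offset (2,1) -> (5,2): empty -> OK
All cells valid: no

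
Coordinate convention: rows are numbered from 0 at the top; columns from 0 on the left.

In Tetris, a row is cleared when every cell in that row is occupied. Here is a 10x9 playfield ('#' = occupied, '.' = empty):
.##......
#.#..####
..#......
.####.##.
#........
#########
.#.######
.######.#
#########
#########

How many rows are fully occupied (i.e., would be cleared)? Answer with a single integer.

Answer: 3

Derivation:
Check each row:
  row 0: 7 empty cells -> not full
  row 1: 3 empty cells -> not full
  row 2: 8 empty cells -> not full
  row 3: 3 empty cells -> not full
  row 4: 8 empty cells -> not full
  row 5: 0 empty cells -> FULL (clear)
  row 6: 2 empty cells -> not full
  row 7: 2 empty cells -> not full
  row 8: 0 empty cells -> FULL (clear)
  row 9: 0 empty cells -> FULL (clear)
Total rows cleared: 3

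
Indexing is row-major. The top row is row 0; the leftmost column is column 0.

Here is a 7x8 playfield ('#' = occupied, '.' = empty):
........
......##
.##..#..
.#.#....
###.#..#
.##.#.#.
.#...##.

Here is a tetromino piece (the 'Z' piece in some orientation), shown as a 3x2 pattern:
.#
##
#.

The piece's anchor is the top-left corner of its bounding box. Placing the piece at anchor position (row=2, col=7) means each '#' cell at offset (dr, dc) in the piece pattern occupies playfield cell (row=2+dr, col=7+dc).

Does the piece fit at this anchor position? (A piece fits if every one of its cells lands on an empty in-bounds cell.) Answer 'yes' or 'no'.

Answer: no

Derivation:
Check each piece cell at anchor (2, 7):
  offset (0,1) -> (2,8): out of bounds -> FAIL
  offset (1,0) -> (3,7): empty -> OK
  offset (1,1) -> (3,8): out of bounds -> FAIL
  offset (2,0) -> (4,7): occupied ('#') -> FAIL
All cells valid: no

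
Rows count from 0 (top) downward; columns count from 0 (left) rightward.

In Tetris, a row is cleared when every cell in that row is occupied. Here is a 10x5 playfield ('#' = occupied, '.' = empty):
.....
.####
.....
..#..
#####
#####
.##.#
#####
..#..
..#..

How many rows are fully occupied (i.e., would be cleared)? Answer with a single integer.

Answer: 3

Derivation:
Check each row:
  row 0: 5 empty cells -> not full
  row 1: 1 empty cell -> not full
  row 2: 5 empty cells -> not full
  row 3: 4 empty cells -> not full
  row 4: 0 empty cells -> FULL (clear)
  row 5: 0 empty cells -> FULL (clear)
  row 6: 2 empty cells -> not full
  row 7: 0 empty cells -> FULL (clear)
  row 8: 4 empty cells -> not full
  row 9: 4 empty cells -> not full
Total rows cleared: 3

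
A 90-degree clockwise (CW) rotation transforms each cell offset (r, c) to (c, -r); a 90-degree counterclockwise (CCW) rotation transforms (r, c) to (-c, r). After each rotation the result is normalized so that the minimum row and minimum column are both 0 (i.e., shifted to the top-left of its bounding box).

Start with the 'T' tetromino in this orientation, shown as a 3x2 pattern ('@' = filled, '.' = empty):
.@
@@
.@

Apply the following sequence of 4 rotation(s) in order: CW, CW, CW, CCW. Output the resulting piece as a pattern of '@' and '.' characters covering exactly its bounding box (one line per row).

Start:
.@
@@
.@
After rotation 1 (CW):
.@.
@@@
After rotation 2 (CW):
@.
@@
@.
After rotation 3 (CW):
@@@
.@.
After rotation 4 (CCW):
@.
@@
@.

Answer: @.
@@
@.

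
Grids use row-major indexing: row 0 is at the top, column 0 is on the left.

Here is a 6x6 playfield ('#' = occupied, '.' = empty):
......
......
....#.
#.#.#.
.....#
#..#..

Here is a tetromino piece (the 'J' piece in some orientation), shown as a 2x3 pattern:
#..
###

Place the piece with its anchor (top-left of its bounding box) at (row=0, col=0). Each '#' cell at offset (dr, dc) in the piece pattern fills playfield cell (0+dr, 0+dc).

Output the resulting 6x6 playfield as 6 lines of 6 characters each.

Answer: #.....
###...
....#.
#.#.#.
.....#
#..#..

Derivation:
Fill (0+0,0+0) = (0,0)
Fill (0+1,0+0) = (1,0)
Fill (0+1,0+1) = (1,1)
Fill (0+1,0+2) = (1,2)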